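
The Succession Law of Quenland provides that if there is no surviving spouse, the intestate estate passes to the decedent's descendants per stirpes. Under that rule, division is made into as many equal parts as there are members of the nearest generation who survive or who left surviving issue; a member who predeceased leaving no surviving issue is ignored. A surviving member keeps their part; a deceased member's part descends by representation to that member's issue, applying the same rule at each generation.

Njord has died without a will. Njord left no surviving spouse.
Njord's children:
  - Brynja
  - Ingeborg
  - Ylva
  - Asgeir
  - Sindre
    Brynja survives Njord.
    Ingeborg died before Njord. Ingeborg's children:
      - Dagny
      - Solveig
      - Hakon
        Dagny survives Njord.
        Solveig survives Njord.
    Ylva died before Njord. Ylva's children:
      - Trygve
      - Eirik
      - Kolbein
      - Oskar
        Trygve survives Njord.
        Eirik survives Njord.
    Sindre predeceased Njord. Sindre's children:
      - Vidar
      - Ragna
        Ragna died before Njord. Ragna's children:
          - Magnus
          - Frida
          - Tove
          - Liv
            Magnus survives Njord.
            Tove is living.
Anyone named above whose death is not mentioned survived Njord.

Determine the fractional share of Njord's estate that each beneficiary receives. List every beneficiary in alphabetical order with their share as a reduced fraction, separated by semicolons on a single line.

There is no surviving spouse, so the entire estate passes to Njord's descendants per stirpes.
The estate is divided into 5 equal shares of 1/5 among Brynja, Ingeborg, Ylva, Asgeir, Sindre.
Brynja is living and takes 1/5.
Ingeborg predeceased; the 1/5 allotted to Ingeborg's branch passes to Ingeborg's issue by representation.
The 1/5 is divided into 3 equal shares of 1/15 among Dagny, Solveig, Hakon.
Dagny is living and takes 1/15.
Solveig is living and takes 1/15.
Hakon is living and takes 1/15.
Ylva predeceased; the 1/5 allotted to Ylva's branch passes to Ylva's issue by representation.
The 1/5 is divided into 4 equal shares of 1/20 among Trygve, Eirik, Kolbein, Oskar.
Trygve is living and takes 1/20.
Eirik is living and takes 1/20.
Kolbein is living and takes 1/20.
Oskar is living and takes 1/20.
Asgeir is living and takes 1/5.
Sindre predeceased; the 1/5 allotted to Sindre's branch passes to Sindre's issue by representation.
The 1/5 is divided into 2 equal shares of 1/10 among Vidar, Ragna.
Vidar is living and takes 1/10.
Ragna predeceased; the 1/10 allotted to Ragna's branch passes to Ragna's issue by representation.
The 1/10 is divided into 4 equal shares of 1/40 among Magnus, Frida, Tove, Liv.
Magnus is living and takes 1/40.
Frida is living and takes 1/40.
Tove is living and takes 1/40.
Liv is living and takes 1/40.

Asgeir 1/5; Brynja 1/5; Dagny 1/15; Eirik 1/20; Frida 1/40; Hakon 1/15; Kolbein 1/20; Liv 1/40; Magnus 1/40; Oskar 1/20; Solveig 1/15; Tove 1/40; Trygve 1/20; Vidar 1/10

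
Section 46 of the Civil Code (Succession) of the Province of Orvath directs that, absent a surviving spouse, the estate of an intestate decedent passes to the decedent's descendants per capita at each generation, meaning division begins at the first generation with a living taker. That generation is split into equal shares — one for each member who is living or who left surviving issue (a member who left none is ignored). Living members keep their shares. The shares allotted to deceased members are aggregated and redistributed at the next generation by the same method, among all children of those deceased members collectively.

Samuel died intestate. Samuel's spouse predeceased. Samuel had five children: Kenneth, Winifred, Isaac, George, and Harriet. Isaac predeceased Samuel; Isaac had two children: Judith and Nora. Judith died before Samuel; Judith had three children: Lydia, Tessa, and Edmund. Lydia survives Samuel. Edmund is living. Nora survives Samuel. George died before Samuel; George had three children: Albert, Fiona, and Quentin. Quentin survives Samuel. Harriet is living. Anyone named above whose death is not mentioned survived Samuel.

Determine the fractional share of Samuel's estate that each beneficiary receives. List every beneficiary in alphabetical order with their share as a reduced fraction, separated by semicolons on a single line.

There is no surviving spouse, so the entire estate passes to Samuel's descendants per capita at each generation.
At generation 1 (Kenneth, Winifred, Isaac, George, Harriet) there are 5 shares of (1)/5 = 1/5 each.
Living: Kenneth, Winifred, and Harriet — each takes 1/5.
Deceased: Isaac and George. Their combined 2/5 is pooled and carried to generation 2.
At generation 2 (Judith, Nora, Albert, Fiona, Quentin) there are 5 shares of (2/5)/5 = 2/25 each.
Living: Nora, Albert, Fiona, and Quentin — each takes 2/25.
Deceased: Judith. That 2/25 share is carried to generation 3.
At generation 3 (Lydia, Tessa, Edmund) there are 3 shares of (2/25)/3 = 2/75 each.
Living: Lydia, Tessa, and Edmund — each takes 2/75.

Albert 2/25; Edmund 2/75; Fiona 2/25; Harriet 1/5; Kenneth 1/5; Lydia 2/75; Nora 2/25; Quentin 2/25; Tessa 2/75; Winifred 1/5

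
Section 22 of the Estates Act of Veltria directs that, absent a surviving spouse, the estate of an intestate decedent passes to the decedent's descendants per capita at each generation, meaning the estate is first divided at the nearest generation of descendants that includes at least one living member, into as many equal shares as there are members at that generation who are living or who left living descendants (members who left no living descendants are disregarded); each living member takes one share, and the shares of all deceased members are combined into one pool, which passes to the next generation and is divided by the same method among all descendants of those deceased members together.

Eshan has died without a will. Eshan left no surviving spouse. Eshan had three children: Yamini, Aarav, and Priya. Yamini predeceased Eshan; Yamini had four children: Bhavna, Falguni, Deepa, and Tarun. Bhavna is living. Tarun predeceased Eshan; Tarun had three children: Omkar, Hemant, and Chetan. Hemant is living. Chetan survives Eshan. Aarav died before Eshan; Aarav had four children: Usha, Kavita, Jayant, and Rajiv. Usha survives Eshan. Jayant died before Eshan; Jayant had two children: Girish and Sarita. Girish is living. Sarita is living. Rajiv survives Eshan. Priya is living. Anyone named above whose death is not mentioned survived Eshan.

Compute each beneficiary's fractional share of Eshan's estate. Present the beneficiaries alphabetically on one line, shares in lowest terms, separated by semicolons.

There is no surviving spouse, so the entire estate passes to Eshan's descendants per capita at each generation.
At generation 1 (Yamini, Aarav, Priya) there are 3 shares of (1)/3 = 1/3 each.
Living: Priya — each takes 1/3.
Deceased: Yamini and Aarav. Their combined 2/3 is pooled and carried to generation 2.
At generation 2 (Bhavna, Falguni, Deepa, Tarun, Usha, Kavita, Jayant, Rajiv) there are 8 shares of (2/3)/8 = 1/12 each.
Living: Bhavna, Falguni, Deepa, Usha, Kavita, and Rajiv — each takes 1/12.
Deceased: Tarun and Jayant. Their combined 1/6 is pooled and carried to generation 3.
At generation 3 (Omkar, Hemant, Chetan, Girish, Sarita) there are 5 shares of (1/6)/5 = 1/30 each.
Living: Omkar, Hemant, Chetan, Girish, and Sarita — each takes 1/30.

Bhavna 1/12; Chetan 1/30; Deepa 1/12; Falguni 1/12; Girish 1/30; Hemant 1/30; Kavita 1/12; Omkar 1/30; Priya 1/3; Rajiv 1/12; Sarita 1/30; Usha 1/12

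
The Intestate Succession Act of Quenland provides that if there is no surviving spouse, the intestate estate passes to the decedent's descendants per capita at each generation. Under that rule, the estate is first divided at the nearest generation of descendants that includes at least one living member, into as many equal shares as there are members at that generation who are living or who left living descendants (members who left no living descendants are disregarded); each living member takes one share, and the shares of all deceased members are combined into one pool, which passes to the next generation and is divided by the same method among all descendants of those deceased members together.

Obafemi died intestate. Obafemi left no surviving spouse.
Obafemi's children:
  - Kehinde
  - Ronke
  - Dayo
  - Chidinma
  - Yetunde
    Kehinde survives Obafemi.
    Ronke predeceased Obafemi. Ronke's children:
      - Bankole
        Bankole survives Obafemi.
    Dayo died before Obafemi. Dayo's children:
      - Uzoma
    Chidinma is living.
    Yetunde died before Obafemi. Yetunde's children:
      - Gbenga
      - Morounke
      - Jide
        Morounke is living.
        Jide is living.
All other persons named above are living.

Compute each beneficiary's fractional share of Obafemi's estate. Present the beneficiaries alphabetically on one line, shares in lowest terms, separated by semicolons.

There is no surviving spouse, so the entire estate passes to Obafemi's descendants per capita at each generation.
At generation 1 (Kehinde, Ronke, Dayo, Chidinma, Yetunde) there are 5 shares of (1)/5 = 1/5 each.
Living: Kehinde and Chidinma — each takes 1/5.
Deceased: Ronke, Dayo, and Yetunde. Their combined 3/5 is pooled and carried to generation 2.
At generation 2 (Bankole, Uzoma, Gbenga, Morounke, Jide) there are 5 shares of (3/5)/5 = 3/25 each.
Living: Bankole, Uzoma, Gbenga, Morounke, and Jide — each takes 3/25.

Bankole 3/25; Chidinma 1/5; Gbenga 3/25; Jide 3/25; Kehinde 1/5; Morounke 3/25; Uzoma 3/25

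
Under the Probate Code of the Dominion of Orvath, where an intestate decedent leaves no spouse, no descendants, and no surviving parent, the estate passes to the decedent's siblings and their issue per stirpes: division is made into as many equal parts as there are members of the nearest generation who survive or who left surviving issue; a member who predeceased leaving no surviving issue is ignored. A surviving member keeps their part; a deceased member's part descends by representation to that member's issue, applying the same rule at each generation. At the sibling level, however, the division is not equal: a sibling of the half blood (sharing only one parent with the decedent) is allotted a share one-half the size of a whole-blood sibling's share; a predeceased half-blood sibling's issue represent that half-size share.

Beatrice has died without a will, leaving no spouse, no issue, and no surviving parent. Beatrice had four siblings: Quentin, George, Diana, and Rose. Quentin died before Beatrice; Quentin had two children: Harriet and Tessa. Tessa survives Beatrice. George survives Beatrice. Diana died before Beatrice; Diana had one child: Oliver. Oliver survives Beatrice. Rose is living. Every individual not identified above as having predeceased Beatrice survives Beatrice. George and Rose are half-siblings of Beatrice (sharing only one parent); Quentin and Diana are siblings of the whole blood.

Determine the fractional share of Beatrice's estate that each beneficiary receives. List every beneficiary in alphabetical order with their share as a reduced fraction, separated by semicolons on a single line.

No spouse, descendants, or parent survives, so the estate passes to Beatrice's siblings per stirpes.
Half-blood siblings count for one-half the weight of whole-blood siblings at the initial division.
Dividing 1 in proportion to weights (total weight 3): Quentin (weight 1) → 1/3; George (weight 1/2) → 1/6; Diana (weight 1) → 1/3; Rose (weight 1/2) → 1/6.
Quentin predeceased; the 1/3 allotted to Quentin's branch passes to Quentin's issue by representation.
The 1/3 is divided into 2 equal shares of 1/6 among Harriet, Tessa.
Harriet is living and takes 1/6.
Tessa is living and takes 1/6.
George is living and takes 1/6.
Diana predeceased; the 1/3 allotted to Diana's branch passes to Diana's issue by representation.
Oliver is the sole taker at this level and receives the full 1/3.
Rose is living and takes 1/6.

George 1/6; Harriet 1/6; Oliver 1/3; Rose 1/6; Tessa 1/6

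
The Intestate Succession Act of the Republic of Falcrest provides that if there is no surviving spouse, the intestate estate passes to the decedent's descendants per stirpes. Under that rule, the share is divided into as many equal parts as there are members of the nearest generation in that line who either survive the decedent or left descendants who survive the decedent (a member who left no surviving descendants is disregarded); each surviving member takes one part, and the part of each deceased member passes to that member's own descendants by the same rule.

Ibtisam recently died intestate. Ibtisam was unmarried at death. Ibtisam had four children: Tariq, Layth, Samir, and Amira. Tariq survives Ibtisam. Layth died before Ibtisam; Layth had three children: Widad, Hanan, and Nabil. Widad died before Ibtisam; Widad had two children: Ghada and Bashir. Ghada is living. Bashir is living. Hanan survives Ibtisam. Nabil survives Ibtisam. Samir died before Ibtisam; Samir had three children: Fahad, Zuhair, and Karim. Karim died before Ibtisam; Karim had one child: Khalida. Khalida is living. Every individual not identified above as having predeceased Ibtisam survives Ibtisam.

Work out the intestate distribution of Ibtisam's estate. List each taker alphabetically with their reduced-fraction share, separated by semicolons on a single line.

Amira 1/4; Bashir 1/24; Fahad 1/12; Ghada 1/24; Hanan 1/12; Khalida 1/12; Nabil 1/12; Tariq 1/4; Zuhair 1/12

There is no surviving spouse, so the entire estate passes to Ibtisam's descendants per stirpes.
The estate is divided into 4 equal shares of 1/4 among Tariq, Layth, Samir, Amira.
Tariq is living and takes 1/4.
Layth predeceased; the 1/4 allotted to Layth's branch passes to Layth's issue by representation.
The 1/4 is divided into 3 equal shares of 1/12 among Widad, Hanan, Nabil.
Widad predeceased; the 1/12 allotted to Widad's branch passes to Widad's issue by representation.
The 1/12 is divided into 2 equal shares of 1/24 among Ghada, Bashir.
Ghada is living and takes 1/24.
Bashir is living and takes 1/24.
Hanan is living and takes 1/12.
Nabil is living and takes 1/12.
Samir predeceased; the 1/4 allotted to Samir's branch passes to Samir's issue by representation.
The 1/4 is divided into 3 equal shares of 1/12 among Fahad, Zuhair, Karim.
Fahad is living and takes 1/12.
Zuhair is living and takes 1/12.
Karim predeceased; the 1/12 allotted to Karim's branch passes to Karim's issue by representation.
Khalida is the sole taker at this level and receives the full 1/12.
Amira is living and takes 1/4.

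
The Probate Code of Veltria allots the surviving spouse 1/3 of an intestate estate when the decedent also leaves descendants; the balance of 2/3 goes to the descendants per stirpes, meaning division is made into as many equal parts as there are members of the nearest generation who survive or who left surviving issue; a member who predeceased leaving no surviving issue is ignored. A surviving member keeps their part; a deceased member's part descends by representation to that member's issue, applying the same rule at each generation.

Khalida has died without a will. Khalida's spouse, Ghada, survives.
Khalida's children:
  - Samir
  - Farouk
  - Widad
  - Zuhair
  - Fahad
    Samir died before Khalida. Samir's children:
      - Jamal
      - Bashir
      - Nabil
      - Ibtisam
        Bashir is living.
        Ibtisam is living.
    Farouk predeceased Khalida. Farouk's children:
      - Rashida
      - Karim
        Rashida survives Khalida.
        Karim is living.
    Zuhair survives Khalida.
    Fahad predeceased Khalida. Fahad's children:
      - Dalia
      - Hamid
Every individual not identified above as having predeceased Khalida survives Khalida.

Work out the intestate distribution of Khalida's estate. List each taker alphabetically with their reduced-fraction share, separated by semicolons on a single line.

Bashir 1/30; Dalia 1/15; Ghada 1/3; Hamid 1/15; Ibtisam 1/30; Jamal 1/30; Karim 1/15; Nabil 1/30; Rashida 1/15; Widad 2/15; Zuhair 2/15

Ghada, as surviving spouse, takes 1/3.
The remaining 2/3 passes to Khalida's descendants per stirpes.
The 2/3 is divided into 5 equal shares of 2/15 among Samir, Farouk, Widad, Zuhair, Fahad.
Samir predeceased; the 2/15 allotted to Samir's branch passes to Samir's issue by representation.
The 2/15 is divided into 4 equal shares of 1/30 among Jamal, Bashir, Nabil, Ibtisam.
Jamal is living and takes 1/30.
Bashir is living and takes 1/30.
Nabil is living and takes 1/30.
Ibtisam is living and takes 1/30.
Farouk predeceased; the 2/15 allotted to Farouk's branch passes to Farouk's issue by representation.
The 2/15 is divided into 2 equal shares of 1/15 among Rashida, Karim.
Rashida is living and takes 1/15.
Karim is living and takes 1/15.
Widad is living and takes 2/15.
Zuhair is living and takes 2/15.
Fahad predeceased; the 2/15 allotted to Fahad's branch passes to Fahad's issue by representation.
The 2/15 is divided into 2 equal shares of 1/15 among Dalia, Hamid.
Dalia is living and takes 1/15.
Hamid is living and takes 1/15.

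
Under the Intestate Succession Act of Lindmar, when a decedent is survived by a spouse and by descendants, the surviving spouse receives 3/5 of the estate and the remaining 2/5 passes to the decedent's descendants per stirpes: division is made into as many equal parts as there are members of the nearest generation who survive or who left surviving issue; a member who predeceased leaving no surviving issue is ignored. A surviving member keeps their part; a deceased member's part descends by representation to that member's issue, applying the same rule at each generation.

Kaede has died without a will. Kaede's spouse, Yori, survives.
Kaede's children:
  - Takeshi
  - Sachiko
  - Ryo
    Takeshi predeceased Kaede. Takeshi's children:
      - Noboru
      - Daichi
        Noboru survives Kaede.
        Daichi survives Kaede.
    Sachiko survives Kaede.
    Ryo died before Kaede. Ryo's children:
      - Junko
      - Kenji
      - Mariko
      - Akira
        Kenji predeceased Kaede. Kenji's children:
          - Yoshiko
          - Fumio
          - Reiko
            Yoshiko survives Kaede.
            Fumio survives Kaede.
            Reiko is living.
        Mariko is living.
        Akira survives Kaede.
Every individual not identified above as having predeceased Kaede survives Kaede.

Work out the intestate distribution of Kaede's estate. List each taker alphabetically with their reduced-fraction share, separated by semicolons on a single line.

Yori, as surviving spouse, takes 3/5.
The remaining 2/5 passes to Kaede's descendants per stirpes.
The 2/5 is divided into 3 equal shares of 2/15 among Takeshi, Sachiko, Ryo.
Takeshi predeceased; the 2/15 allotted to Takeshi's branch passes to Takeshi's issue by representation.
The 2/15 is divided into 2 equal shares of 1/15 among Noboru, Daichi.
Noboru is living and takes 1/15.
Daichi is living and takes 1/15.
Sachiko is living and takes 2/15.
Ryo predeceased; the 2/15 allotted to Ryo's branch passes to Ryo's issue by representation.
The 2/15 is divided into 4 equal shares of 1/30 among Junko, Kenji, Mariko, Akira.
Junko is living and takes 1/30.
Kenji predeceased; the 1/30 allotted to Kenji's branch passes to Kenji's issue by representation.
The 1/30 is divided into 3 equal shares of 1/90 among Yoshiko, Fumio, Reiko.
Yoshiko is living and takes 1/90.
Fumio is living and takes 1/90.
Reiko is living and takes 1/90.
Mariko is living and takes 1/30.
Akira is living and takes 1/30.

Akira 1/30; Daichi 1/15; Fumio 1/90; Junko 1/30; Mariko 1/30; Noboru 1/15; Reiko 1/90; Sachiko 2/15; Yori 3/5; Yoshiko 1/90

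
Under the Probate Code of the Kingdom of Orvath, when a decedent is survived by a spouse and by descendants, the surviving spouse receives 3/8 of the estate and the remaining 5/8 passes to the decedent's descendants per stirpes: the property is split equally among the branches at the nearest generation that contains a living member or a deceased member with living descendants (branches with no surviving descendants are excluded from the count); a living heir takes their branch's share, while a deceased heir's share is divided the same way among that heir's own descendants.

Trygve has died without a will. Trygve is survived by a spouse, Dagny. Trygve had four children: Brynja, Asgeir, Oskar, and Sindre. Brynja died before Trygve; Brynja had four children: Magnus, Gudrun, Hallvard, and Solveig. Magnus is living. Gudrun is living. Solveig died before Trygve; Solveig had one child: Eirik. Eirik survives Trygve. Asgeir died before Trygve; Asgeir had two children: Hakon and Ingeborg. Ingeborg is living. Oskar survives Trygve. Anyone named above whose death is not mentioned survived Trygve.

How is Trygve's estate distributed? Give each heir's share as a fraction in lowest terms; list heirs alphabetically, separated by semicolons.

Dagny 3/8; Eirik 5/128; Gudrun 5/128; Hakon 5/64; Hallvard 5/128; Ingeborg 5/64; Magnus 5/128; Oskar 5/32; Sindre 5/32

Dagny, as surviving spouse, takes 3/8.
The remaining 5/8 passes to Trygve's descendants per stirpes.
The 5/8 is divided into 4 equal shares of 5/32 among Brynja, Asgeir, Oskar, Sindre.
Brynja predeceased; the 5/32 allotted to Brynja's branch passes to Brynja's issue by representation.
The 5/32 is divided into 4 equal shares of 5/128 among Magnus, Gudrun, Hallvard, Solveig.
Magnus is living and takes 5/128.
Gudrun is living and takes 5/128.
Hallvard is living and takes 5/128.
Solveig predeceased; the 5/128 allotted to Solveig's branch passes to Solveig's issue by representation.
Eirik is the sole taker at this level and receives the full 5/128.
Asgeir predeceased; the 5/32 allotted to Asgeir's branch passes to Asgeir's issue by representation.
The 5/32 is divided into 2 equal shares of 5/64 among Hakon, Ingeborg.
Hakon is living and takes 5/64.
Ingeborg is living and takes 5/64.
Oskar is living and takes 5/32.
Sindre is living and takes 5/32.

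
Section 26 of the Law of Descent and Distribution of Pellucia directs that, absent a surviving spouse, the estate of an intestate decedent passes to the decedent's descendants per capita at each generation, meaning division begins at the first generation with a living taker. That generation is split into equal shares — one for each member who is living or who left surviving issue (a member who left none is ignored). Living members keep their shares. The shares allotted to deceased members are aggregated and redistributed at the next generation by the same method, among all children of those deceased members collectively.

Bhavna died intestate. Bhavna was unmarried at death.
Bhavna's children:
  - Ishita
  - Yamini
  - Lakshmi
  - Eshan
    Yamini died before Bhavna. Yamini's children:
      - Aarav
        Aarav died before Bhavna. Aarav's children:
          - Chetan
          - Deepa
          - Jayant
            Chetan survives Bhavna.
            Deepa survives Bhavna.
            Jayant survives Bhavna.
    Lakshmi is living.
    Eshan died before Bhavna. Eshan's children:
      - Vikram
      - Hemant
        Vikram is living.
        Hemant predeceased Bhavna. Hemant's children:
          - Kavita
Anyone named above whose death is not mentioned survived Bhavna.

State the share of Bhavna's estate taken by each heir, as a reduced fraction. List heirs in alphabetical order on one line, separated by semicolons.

Chetan 1/12; Deepa 1/12; Ishita 1/4; Jayant 1/12; Kavita 1/12; Lakshmi 1/4; Vikram 1/6

There is no surviving spouse, so the entire estate passes to Bhavna's descendants per capita at each generation.
At generation 1 (Ishita, Yamini, Lakshmi, Eshan) there are 4 shares of (1)/4 = 1/4 each.
Living: Ishita and Lakshmi — each takes 1/4.
Deceased: Yamini and Eshan. Their combined 1/2 is pooled and carried to generation 2.
At generation 2 (Aarav, Vikram, Hemant) there are 3 shares of (1/2)/3 = 1/6 each.
Living: Vikram — each takes 1/6.
Deceased: Aarav and Hemant. Their combined 1/3 is pooled and carried to generation 3.
At generation 3 (Chetan, Deepa, Jayant, Kavita) there are 4 shares of (1/3)/4 = 1/12 each.
Living: Chetan, Deepa, Jayant, and Kavita — each takes 1/12.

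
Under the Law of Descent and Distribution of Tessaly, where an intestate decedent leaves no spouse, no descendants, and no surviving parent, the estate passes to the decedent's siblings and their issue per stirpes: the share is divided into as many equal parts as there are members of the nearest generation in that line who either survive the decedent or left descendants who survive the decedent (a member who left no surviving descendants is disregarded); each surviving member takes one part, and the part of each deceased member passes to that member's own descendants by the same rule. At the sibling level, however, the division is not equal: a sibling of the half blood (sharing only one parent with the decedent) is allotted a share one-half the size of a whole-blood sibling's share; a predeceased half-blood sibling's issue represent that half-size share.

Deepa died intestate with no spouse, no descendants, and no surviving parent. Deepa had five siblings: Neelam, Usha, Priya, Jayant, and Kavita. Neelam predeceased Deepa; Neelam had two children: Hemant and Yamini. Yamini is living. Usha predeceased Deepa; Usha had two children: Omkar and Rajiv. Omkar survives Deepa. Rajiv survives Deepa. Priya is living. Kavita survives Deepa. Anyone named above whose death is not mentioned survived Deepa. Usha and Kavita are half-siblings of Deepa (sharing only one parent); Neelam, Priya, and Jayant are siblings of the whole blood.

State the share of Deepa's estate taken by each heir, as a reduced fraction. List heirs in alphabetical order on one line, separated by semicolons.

No spouse, descendants, or parent survives, so the estate passes to Deepa's siblings per stirpes.
Half-blood siblings count for one-half the weight of whole-blood siblings at the initial division.
Dividing 1 in proportion to weights (total weight 4): Neelam (weight 1) → 1/4; Usha (weight 1/2) → 1/8; Priya (weight 1) → 1/4; Jayant (weight 1) → 1/4; Kavita (weight 1/2) → 1/8.
Neelam predeceased; the 1/4 allotted to Neelam's branch passes to Neelam's issue by representation.
The 1/4 is divided into 2 equal shares of 1/8 among Hemant, Yamini.
Hemant is living and takes 1/8.
Yamini is living and takes 1/8.
Usha predeceased; the 1/8 allotted to Usha's branch passes to Usha's issue by representation.
The 1/8 is divided into 2 equal shares of 1/16 among Omkar, Rajiv.
Omkar is living and takes 1/16.
Rajiv is living and takes 1/16.
Priya is living and takes 1/4.
Jayant is living and takes 1/4.
Kavita is living and takes 1/8.

Hemant 1/8; Jayant 1/4; Kavita 1/8; Omkar 1/16; Priya 1/4; Rajiv 1/16; Yamini 1/8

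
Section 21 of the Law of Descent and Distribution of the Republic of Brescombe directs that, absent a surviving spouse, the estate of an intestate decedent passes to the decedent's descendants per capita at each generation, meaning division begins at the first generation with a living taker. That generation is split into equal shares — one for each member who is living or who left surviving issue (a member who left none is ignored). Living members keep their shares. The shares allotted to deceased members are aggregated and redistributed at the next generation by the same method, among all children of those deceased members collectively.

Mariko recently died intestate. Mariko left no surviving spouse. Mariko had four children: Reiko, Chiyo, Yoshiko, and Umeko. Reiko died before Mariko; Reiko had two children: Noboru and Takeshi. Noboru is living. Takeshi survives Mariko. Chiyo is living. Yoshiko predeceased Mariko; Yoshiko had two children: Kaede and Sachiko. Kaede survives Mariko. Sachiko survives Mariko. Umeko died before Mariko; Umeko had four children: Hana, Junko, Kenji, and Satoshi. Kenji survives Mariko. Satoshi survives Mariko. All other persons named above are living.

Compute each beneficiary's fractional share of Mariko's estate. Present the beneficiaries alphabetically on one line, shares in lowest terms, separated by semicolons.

There is no surviving spouse, so the entire estate passes to Mariko's descendants per capita at each generation.
At generation 1 (Reiko, Chiyo, Yoshiko, Umeko) there are 4 shares of (1)/4 = 1/4 each.
Living: Chiyo — each takes 1/4.
Deceased: Reiko, Yoshiko, and Umeko. Their combined 3/4 is pooled and carried to generation 2.
At generation 2 (Noboru, Takeshi, Kaede, Sachiko, Hana, Junko, Kenji, Satoshi) there are 8 shares of (3/4)/8 = 3/32 each.
Living: Noboru, Takeshi, Kaede, Sachiko, Hana, Junko, Kenji, and Satoshi — each takes 3/32.

Chiyo 1/4; Hana 3/32; Junko 3/32; Kaede 3/32; Kenji 3/32; Noboru 3/32; Sachiko 3/32; Satoshi 3/32; Takeshi 3/32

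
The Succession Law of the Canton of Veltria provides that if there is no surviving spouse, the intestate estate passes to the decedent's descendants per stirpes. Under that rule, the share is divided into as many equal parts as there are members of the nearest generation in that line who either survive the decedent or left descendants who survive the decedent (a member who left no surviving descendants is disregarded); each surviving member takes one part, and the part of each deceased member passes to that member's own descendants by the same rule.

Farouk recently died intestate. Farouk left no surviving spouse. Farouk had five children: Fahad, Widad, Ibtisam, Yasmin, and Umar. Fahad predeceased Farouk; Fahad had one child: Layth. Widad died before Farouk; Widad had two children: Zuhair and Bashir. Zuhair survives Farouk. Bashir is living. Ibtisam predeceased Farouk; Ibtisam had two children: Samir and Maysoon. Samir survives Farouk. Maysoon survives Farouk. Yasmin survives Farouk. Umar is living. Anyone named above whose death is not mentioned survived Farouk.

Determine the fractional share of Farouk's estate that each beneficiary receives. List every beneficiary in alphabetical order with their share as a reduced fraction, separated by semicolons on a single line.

Bashir 1/10; Layth 1/5; Maysoon 1/10; Samir 1/10; Umar 1/5; Yasmin 1/5; Zuhair 1/10

There is no surviving spouse, so the entire estate passes to Farouk's descendants per stirpes.
The estate is divided into 5 equal shares of 1/5 among Fahad, Widad, Ibtisam, Yasmin, Umar.
Fahad predeceased; the 1/5 allotted to Fahad's branch passes to Fahad's issue by representation.
Layth is the sole taker at this level and receives the full 1/5.
Widad predeceased; the 1/5 allotted to Widad's branch passes to Widad's issue by representation.
The 1/5 is divided into 2 equal shares of 1/10 among Zuhair, Bashir.
Zuhair is living and takes 1/10.
Bashir is living and takes 1/10.
Ibtisam predeceased; the 1/5 allotted to Ibtisam's branch passes to Ibtisam's issue by representation.
The 1/5 is divided into 2 equal shares of 1/10 among Samir, Maysoon.
Samir is living and takes 1/10.
Maysoon is living and takes 1/10.
Yasmin is living and takes 1/5.
Umar is living and takes 1/5.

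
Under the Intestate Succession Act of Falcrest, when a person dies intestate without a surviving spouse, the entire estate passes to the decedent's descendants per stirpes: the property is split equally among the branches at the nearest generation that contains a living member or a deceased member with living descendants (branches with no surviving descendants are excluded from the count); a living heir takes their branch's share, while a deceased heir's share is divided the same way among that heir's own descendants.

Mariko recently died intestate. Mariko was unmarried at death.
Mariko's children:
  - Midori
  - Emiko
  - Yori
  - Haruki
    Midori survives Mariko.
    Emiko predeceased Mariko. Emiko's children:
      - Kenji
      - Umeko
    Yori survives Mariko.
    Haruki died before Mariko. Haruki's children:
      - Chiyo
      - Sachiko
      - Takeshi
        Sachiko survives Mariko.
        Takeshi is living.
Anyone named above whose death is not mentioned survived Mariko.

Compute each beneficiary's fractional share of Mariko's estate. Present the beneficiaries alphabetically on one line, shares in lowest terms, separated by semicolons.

There is no surviving spouse, so the entire estate passes to Mariko's descendants per stirpes.
The estate is divided into 4 equal shares of 1/4 among Midori, Emiko, Yori, Haruki.
Midori is living and takes 1/4.
Emiko predeceased; the 1/4 allotted to Emiko's branch passes to Emiko's issue by representation.
The 1/4 is divided into 2 equal shares of 1/8 among Kenji, Umeko.
Kenji is living and takes 1/8.
Umeko is living and takes 1/8.
Yori is living and takes 1/4.
Haruki predeceased; the 1/4 allotted to Haruki's branch passes to Haruki's issue by representation.
The 1/4 is divided into 3 equal shares of 1/12 among Chiyo, Sachiko, Takeshi.
Chiyo is living and takes 1/12.
Sachiko is living and takes 1/12.
Takeshi is living and takes 1/12.

Chiyo 1/12; Kenji 1/8; Midori 1/4; Sachiko 1/12; Takeshi 1/12; Umeko 1/8; Yori 1/4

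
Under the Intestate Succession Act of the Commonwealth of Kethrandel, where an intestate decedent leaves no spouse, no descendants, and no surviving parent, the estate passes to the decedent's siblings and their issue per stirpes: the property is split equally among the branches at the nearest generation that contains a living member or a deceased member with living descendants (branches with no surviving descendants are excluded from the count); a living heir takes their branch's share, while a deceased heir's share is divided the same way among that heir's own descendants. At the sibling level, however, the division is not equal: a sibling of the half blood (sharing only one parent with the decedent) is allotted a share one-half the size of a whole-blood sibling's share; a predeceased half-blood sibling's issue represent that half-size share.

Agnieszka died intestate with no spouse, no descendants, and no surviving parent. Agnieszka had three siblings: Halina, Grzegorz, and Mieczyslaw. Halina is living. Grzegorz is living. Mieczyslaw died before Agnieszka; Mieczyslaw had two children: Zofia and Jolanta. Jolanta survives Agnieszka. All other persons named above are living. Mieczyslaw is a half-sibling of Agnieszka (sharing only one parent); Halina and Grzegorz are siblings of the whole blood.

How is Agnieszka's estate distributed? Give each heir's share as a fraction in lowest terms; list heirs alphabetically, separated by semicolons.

Grzegorz 2/5; Halina 2/5; Jolanta 1/10; Zofia 1/10

No spouse, descendants, or parent survives, so the estate passes to Agnieszka's siblings per stirpes.
Half-blood siblings count for one-half the weight of whole-blood siblings at the initial division.
Dividing 1 in proportion to weights (total weight 5/2): Halina (weight 1) → 2/5; Grzegorz (weight 1) → 2/5; Mieczyslaw (weight 1/2) → 1/5.
Halina is living and takes 2/5.
Grzegorz is living and takes 2/5.
Mieczyslaw predeceased; the 1/5 allotted to Mieczyslaw's branch passes to Mieczyslaw's issue by representation.
The 1/5 is divided into 2 equal shares of 1/10 among Zofia, Jolanta.
Zofia is living and takes 1/10.
Jolanta is living and takes 1/10.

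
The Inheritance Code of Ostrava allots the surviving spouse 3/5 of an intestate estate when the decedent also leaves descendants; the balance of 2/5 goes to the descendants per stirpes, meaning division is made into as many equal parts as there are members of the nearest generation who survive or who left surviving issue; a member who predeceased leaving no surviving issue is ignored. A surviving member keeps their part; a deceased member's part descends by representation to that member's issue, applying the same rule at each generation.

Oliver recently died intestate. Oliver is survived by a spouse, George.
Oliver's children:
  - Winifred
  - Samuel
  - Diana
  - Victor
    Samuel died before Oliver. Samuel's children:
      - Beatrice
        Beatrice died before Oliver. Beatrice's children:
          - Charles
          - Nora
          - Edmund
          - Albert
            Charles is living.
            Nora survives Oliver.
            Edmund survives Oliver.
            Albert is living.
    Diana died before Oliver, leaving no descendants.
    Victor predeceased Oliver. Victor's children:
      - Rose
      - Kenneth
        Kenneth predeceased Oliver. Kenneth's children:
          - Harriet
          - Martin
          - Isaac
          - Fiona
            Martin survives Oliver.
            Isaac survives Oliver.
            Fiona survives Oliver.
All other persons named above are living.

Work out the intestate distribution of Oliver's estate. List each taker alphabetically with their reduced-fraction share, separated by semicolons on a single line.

George, as surviving spouse, takes 3/5.
The remaining 2/5 passes to Oliver's descendants per stirpes.
Diana left no surviving issue, so that branch lapses and is disregarded.
The 2/5 is divided into 3 equal shares of 2/15 among Winifred, Samuel, Victor.
Winifred is living and takes 2/15.
Samuel predeceased; the 2/15 allotted to Samuel's branch passes to Samuel's issue by representation.
Beatrice's line is the sole branch at this level, so the full 2/15 passes to Beatrice's issue by representation.
The 2/15 is divided into 4 equal shares of 1/30 among Charles, Nora, Edmund, Albert.
Charles is living and takes 1/30.
Nora is living and takes 1/30.
Edmund is living and takes 1/30.
Albert is living and takes 1/30.
Victor predeceased; the 2/15 allotted to Victor's branch passes to Victor's issue by representation.
The 2/15 is divided into 2 equal shares of 1/15 among Rose, Kenneth.
Rose is living and takes 1/15.
Kenneth predeceased; the 1/15 allotted to Kenneth's branch passes to Kenneth's issue by representation.
The 1/15 is divided into 4 equal shares of 1/60 among Harriet, Martin, Isaac, Fiona.
Harriet is living and takes 1/60.
Martin is living and takes 1/60.
Isaac is living and takes 1/60.
Fiona is living and takes 1/60.

Albert 1/30; Charles 1/30; Edmund 1/30; Fiona 1/60; George 3/5; Harriet 1/60; Isaac 1/60; Martin 1/60; Nora 1/30; Rose 1/15; Winifred 2/15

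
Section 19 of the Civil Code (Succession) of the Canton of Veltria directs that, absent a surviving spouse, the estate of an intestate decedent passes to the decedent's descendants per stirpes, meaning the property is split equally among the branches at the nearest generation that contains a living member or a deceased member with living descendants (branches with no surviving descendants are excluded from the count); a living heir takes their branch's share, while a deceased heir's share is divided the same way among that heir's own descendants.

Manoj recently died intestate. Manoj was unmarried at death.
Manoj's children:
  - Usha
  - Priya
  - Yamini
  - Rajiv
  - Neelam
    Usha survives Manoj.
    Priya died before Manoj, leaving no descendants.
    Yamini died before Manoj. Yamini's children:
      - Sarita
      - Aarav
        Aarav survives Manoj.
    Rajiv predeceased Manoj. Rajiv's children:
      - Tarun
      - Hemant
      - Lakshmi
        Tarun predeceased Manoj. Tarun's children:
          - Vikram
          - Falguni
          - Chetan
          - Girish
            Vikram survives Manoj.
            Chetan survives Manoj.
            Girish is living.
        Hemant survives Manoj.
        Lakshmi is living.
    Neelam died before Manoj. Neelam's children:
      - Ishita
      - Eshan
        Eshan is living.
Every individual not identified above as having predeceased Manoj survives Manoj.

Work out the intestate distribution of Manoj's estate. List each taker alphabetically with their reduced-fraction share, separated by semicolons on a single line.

Aarav 1/8; Chetan 1/48; Eshan 1/8; Falguni 1/48; Girish 1/48; Hemant 1/12; Ishita 1/8; Lakshmi 1/12; Sarita 1/8; Usha 1/4; Vikram 1/48

There is no surviving spouse, so the entire estate passes to Manoj's descendants per stirpes.
Priya left no surviving issue, so that branch lapses and is disregarded.
The estate is divided into 4 equal shares of 1/4 among Usha, Yamini, Rajiv, Neelam.
Usha is living and takes 1/4.
Yamini predeceased; the 1/4 allotted to Yamini's branch passes to Yamini's issue by representation.
The 1/4 is divided into 2 equal shares of 1/8 among Sarita, Aarav.
Sarita is living and takes 1/8.
Aarav is living and takes 1/8.
Rajiv predeceased; the 1/4 allotted to Rajiv's branch passes to Rajiv's issue by representation.
The 1/4 is divided into 3 equal shares of 1/12 among Tarun, Hemant, Lakshmi.
Tarun predeceased; the 1/12 allotted to Tarun's branch passes to Tarun's issue by representation.
The 1/12 is divided into 4 equal shares of 1/48 among Vikram, Falguni, Chetan, Girish.
Vikram is living and takes 1/48.
Falguni is living and takes 1/48.
Chetan is living and takes 1/48.
Girish is living and takes 1/48.
Hemant is living and takes 1/12.
Lakshmi is living and takes 1/12.
Neelam predeceased; the 1/4 allotted to Neelam's branch passes to Neelam's issue by representation.
The 1/4 is divided into 2 equal shares of 1/8 among Ishita, Eshan.
Ishita is living and takes 1/8.
Eshan is living and takes 1/8.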